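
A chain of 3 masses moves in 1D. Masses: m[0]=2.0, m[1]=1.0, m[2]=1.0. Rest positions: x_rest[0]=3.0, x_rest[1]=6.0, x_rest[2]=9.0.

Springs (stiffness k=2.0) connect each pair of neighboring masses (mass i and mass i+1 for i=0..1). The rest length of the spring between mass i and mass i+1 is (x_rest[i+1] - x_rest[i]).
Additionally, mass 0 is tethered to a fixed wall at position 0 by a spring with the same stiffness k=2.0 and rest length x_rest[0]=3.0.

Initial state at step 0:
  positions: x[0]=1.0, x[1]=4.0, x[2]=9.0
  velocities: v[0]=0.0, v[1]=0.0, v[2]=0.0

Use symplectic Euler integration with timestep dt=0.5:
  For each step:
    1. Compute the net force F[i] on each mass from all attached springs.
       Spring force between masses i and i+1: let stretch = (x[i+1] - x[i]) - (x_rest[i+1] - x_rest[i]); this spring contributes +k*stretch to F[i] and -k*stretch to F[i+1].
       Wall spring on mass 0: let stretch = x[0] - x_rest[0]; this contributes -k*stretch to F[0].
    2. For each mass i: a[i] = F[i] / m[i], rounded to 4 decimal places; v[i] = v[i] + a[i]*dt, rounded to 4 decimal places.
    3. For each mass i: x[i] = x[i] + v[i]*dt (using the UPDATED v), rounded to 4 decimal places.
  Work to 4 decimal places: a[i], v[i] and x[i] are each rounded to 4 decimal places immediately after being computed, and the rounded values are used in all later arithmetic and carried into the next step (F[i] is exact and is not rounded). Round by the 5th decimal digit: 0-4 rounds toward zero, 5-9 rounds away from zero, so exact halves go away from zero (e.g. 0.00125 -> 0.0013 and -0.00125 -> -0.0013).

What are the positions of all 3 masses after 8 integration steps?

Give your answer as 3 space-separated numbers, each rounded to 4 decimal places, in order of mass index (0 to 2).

Step 0: x=[1.0000 4.0000 9.0000] v=[0.0000 0.0000 0.0000]
Step 1: x=[1.5000 5.0000 8.0000] v=[1.0000 2.0000 -2.0000]
Step 2: x=[2.5000 5.7500 7.0000] v=[2.0000 1.5000 -2.0000]
Step 3: x=[3.6875 5.5000 6.8750] v=[2.3750 -0.5000 -0.2500]
Step 4: x=[4.4063 5.0313 7.5625] v=[1.4375 -0.9375 1.3750]
Step 5: x=[4.1797 5.5157 8.4844] v=[-0.4532 0.9687 1.8438]
Step 6: x=[3.2422 6.8164 9.4220] v=[-1.8751 2.6014 1.8751]
Step 7: x=[2.3877 7.6328 10.5568] v=[-1.7091 1.6328 2.2695]
Step 8: x=[2.2475 7.2887 11.7296] v=[-0.2804 -0.6883 2.3455]

Answer: 2.2475 7.2887 11.7296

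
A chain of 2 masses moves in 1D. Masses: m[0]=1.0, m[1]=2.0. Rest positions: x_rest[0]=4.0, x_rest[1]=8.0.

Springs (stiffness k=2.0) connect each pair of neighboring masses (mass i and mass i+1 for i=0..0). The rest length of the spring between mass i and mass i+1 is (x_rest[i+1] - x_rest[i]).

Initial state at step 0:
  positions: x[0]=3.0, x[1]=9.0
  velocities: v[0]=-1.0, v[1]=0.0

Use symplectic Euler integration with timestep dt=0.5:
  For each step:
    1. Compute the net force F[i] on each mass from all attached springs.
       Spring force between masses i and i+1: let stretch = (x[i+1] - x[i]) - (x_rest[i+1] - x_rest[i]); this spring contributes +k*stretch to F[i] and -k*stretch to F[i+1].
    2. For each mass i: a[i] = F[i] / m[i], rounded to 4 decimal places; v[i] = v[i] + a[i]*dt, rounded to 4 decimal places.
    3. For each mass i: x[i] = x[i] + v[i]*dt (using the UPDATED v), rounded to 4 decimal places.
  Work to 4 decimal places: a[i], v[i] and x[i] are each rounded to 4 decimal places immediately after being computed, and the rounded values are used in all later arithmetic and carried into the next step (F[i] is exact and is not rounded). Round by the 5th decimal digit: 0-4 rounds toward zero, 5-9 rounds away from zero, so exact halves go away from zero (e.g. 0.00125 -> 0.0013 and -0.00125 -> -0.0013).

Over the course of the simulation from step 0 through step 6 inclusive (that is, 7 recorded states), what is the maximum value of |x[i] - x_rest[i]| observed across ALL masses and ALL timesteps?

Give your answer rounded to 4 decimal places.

Answer: 1.6542

Derivation:
Step 0: x=[3.0000 9.0000] v=[-1.0000 0.0000]
Step 1: x=[3.5000 8.5000] v=[1.0000 -1.0000]
Step 2: x=[4.5000 7.7500] v=[2.0000 -1.5000]
Step 3: x=[5.1250 7.1875] v=[1.2500 -1.1250]
Step 4: x=[4.7813 7.1094] v=[-0.6875 -0.1563]
Step 5: x=[3.6016 7.4493] v=[-2.3594 0.6797]
Step 6: x=[2.3458 7.8273] v=[-2.5117 0.7559]
Max displacement = 1.6542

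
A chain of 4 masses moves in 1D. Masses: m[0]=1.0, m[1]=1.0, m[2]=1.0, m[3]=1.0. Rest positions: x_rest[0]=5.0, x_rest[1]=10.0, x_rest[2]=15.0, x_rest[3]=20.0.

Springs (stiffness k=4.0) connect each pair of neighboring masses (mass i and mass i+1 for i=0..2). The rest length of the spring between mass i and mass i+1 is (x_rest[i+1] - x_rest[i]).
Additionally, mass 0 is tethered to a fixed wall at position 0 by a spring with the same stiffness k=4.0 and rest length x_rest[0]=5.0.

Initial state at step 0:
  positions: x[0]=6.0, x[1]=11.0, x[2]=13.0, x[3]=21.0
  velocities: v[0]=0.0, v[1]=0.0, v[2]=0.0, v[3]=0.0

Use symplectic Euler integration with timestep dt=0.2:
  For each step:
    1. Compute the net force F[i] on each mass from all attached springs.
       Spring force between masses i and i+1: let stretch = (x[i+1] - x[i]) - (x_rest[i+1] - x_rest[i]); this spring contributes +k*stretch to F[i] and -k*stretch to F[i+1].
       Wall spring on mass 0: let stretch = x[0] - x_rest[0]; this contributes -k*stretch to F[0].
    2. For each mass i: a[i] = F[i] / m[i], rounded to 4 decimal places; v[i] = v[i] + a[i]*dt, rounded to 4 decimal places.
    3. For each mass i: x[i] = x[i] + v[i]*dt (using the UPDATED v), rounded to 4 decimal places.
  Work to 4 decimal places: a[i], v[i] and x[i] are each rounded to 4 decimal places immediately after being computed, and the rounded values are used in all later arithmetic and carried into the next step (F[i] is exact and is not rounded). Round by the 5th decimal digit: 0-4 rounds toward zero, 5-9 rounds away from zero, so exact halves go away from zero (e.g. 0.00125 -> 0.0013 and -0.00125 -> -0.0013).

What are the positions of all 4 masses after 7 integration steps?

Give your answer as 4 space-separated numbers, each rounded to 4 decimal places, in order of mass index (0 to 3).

Step 0: x=[6.0000 11.0000 13.0000 21.0000] v=[0.0000 0.0000 0.0000 0.0000]
Step 1: x=[5.8400 10.5200 13.9600 20.5200] v=[-0.8000 -2.4000 4.8000 -2.4000]
Step 2: x=[5.4944 9.8416 15.4192 19.7904] v=[-1.7280 -3.3920 7.2960 -3.6480]
Step 3: x=[4.9652 9.3601 16.6854 19.1614] v=[-2.6458 -2.4077 6.3309 -3.1450]
Step 4: x=[4.3448 9.3474 17.1757 18.9362] v=[-3.1020 -0.0634 2.4515 -1.1258]
Step 5: x=[3.8296 9.7868 16.6952 19.2294] v=[-2.5758 2.1972 -2.4027 1.4658]
Step 6: x=[3.6549 10.3784 15.5148 19.9171] v=[-0.8737 2.9582 -5.9021 3.4384]
Step 7: x=[3.9711 10.7161 14.2169 20.7004] v=[1.5812 1.6885 -6.4894 3.9166]

Answer: 3.9711 10.7161 14.2169 20.7004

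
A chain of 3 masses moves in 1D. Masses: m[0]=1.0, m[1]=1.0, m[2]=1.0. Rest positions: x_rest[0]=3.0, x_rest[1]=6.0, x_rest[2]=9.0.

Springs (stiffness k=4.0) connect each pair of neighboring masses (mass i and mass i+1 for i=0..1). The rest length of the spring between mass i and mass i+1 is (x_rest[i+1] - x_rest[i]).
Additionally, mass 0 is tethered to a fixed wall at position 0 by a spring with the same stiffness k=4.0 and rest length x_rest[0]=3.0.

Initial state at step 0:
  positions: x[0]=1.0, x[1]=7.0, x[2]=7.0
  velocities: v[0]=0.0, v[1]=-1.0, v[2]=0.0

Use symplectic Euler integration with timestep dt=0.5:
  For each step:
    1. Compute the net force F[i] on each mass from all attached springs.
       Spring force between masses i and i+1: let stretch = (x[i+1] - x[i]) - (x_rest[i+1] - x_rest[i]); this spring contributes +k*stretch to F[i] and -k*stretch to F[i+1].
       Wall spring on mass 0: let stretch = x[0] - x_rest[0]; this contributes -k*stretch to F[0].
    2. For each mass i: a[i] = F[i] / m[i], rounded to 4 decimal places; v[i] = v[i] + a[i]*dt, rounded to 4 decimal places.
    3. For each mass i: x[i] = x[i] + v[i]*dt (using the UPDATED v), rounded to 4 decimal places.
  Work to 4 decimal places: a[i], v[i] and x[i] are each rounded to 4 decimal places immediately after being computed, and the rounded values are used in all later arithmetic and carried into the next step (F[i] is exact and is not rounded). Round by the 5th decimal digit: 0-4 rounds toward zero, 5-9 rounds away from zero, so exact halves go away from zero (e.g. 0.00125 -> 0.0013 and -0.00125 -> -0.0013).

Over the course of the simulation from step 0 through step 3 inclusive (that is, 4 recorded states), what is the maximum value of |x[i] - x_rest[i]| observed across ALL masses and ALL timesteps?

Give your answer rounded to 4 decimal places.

Answer: 5.5000

Derivation:
Step 0: x=[1.0000 7.0000 7.0000] v=[0.0000 -1.0000 0.0000]
Step 1: x=[6.0000 0.5000 10.0000] v=[10.0000 -13.0000 6.0000]
Step 2: x=[-0.5000 9.0000 6.5000] v=[-13.0000 17.0000 -7.0000]
Step 3: x=[3.0000 5.5000 8.5000] v=[7.0000 -7.0000 4.0000]
Max displacement = 5.5000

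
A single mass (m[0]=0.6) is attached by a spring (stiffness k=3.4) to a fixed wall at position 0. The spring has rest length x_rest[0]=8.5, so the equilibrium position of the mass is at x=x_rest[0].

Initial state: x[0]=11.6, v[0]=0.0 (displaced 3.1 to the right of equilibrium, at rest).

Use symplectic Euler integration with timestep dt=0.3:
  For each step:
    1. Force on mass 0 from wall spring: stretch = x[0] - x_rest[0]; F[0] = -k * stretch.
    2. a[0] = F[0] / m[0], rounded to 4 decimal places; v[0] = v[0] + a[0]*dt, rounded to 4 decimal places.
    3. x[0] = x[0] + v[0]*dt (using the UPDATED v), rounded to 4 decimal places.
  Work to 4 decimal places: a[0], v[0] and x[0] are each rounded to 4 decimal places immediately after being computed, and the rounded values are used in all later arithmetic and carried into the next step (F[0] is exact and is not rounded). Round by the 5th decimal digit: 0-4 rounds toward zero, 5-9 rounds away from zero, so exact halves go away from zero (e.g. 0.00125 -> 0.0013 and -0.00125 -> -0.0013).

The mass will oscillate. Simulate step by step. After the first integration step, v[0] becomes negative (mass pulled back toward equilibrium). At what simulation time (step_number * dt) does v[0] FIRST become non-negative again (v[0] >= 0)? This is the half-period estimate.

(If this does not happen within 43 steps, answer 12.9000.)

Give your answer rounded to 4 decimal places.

Answer: 1.5000

Derivation:
Step 0: x=[11.6000] v=[0.0000]
Step 1: x=[10.0190] v=[-5.2700]
Step 2: x=[7.6633] v=[-7.8523]
Step 3: x=[5.7343] v=[-6.4299]
Step 4: x=[5.2158] v=[-1.7282]
Step 5: x=[6.3723] v=[3.8550]
First v>=0 after going negative at step 5, time=1.5000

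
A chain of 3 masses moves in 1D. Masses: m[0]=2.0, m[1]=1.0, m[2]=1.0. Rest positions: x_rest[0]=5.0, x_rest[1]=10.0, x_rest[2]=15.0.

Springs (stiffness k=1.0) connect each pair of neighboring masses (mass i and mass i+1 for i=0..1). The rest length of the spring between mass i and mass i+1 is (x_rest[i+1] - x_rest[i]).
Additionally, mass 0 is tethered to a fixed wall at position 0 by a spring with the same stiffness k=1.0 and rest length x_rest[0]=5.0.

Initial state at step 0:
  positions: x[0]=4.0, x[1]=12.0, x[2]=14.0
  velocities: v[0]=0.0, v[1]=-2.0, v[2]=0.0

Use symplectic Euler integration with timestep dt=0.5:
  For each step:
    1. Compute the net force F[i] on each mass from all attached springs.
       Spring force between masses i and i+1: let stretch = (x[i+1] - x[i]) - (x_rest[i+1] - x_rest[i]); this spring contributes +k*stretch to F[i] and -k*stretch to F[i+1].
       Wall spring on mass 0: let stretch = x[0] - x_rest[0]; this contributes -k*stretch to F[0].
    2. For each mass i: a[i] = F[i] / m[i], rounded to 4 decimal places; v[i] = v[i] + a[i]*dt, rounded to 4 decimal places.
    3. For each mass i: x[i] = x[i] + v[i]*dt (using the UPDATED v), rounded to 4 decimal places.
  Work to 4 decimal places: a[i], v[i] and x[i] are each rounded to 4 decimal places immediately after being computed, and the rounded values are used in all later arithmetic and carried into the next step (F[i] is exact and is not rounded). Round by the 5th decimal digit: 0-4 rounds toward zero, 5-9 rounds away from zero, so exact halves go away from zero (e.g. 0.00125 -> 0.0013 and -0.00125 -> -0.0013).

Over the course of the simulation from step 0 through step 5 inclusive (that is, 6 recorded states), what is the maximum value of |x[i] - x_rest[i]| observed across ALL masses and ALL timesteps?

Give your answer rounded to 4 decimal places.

Answer: 3.7812

Derivation:
Step 0: x=[4.0000 12.0000 14.0000] v=[0.0000 -2.0000 0.0000]
Step 1: x=[4.5000 9.5000 14.7500] v=[1.0000 -5.0000 1.5000]
Step 2: x=[5.0625 7.0625 15.4375] v=[1.1250 -4.8750 1.3750]
Step 3: x=[5.2422 6.2188 15.2813] v=[0.3594 -1.6875 -0.3125]
Step 4: x=[4.8887 7.3966 14.1094] v=[-0.7070 2.3555 -2.3438]
Step 5: x=[4.2376 9.6256 12.5093] v=[-1.3022 4.4580 -3.2002]
Max displacement = 3.7812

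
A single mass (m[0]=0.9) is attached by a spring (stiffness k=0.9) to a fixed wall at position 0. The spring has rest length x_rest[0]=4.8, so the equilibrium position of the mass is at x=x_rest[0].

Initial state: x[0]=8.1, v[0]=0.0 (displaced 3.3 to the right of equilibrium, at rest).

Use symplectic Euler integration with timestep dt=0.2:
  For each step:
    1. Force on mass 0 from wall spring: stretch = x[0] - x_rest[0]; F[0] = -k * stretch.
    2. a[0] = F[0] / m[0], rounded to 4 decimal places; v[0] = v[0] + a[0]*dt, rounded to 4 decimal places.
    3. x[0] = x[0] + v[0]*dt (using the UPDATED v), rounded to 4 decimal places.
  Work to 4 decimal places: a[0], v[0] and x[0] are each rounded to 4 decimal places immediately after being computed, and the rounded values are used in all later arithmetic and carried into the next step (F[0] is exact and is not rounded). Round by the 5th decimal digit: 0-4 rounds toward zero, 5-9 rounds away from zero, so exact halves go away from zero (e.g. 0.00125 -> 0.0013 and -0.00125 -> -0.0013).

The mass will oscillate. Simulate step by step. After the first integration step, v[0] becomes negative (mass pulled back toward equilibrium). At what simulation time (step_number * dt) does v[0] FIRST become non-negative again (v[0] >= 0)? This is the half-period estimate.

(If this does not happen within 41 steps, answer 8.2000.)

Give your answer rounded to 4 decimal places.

Step 0: x=[8.1000] v=[0.0000]
Step 1: x=[7.9680] v=[-0.6600]
Step 2: x=[7.7093] v=[-1.2936]
Step 3: x=[7.3342] v=[-1.8755]
Step 4: x=[6.8577] v=[-2.3823]
Step 5: x=[6.2989] v=[-2.7938]
Step 6: x=[5.6802] v=[-3.0936]
Step 7: x=[5.0263] v=[-3.2696]
Step 8: x=[4.3633] v=[-3.3149]
Step 9: x=[3.7178] v=[-3.2276]
Step 10: x=[3.1156] v=[-3.0112]
Step 11: x=[2.5807] v=[-2.6743]
Step 12: x=[2.1346] v=[-2.2304]
Step 13: x=[1.7951] v=[-1.6973]
Step 14: x=[1.5758] v=[-1.0963]
Step 15: x=[1.4855] v=[-0.4515]
Step 16: x=[1.5278] v=[0.2114]
First v>=0 after going negative at step 16, time=3.2000

Answer: 3.2000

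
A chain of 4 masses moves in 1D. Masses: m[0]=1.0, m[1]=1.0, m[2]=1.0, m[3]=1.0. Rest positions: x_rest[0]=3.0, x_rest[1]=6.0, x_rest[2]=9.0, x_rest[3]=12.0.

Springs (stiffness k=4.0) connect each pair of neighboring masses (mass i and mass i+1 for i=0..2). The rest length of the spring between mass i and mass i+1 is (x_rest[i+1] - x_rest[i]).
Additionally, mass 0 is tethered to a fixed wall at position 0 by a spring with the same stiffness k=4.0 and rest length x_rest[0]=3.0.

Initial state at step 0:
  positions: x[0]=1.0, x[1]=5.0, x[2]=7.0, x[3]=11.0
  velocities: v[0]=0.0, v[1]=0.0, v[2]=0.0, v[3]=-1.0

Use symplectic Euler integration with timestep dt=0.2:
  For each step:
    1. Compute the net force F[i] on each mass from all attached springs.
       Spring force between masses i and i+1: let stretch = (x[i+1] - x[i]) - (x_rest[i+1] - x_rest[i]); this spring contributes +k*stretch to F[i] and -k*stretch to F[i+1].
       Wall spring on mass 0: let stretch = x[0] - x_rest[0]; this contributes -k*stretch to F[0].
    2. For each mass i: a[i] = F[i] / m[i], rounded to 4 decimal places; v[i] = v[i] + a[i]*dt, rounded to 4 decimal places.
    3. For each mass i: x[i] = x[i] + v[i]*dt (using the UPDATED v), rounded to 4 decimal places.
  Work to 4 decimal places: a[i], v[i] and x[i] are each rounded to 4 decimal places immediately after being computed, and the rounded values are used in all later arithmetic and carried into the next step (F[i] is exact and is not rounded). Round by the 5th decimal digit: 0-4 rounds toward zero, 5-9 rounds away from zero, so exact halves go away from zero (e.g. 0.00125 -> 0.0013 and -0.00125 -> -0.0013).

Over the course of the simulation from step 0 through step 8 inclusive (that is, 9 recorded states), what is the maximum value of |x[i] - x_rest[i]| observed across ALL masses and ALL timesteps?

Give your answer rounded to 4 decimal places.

Answer: 2.2485

Derivation:
Step 0: x=[1.0000 5.0000 7.0000 11.0000] v=[0.0000 0.0000 0.0000 -1.0000]
Step 1: x=[1.4800 4.6800 7.3200 10.6400] v=[2.4000 -1.6000 1.6000 -1.8000]
Step 2: x=[2.2352 4.2704 7.7488 10.2288] v=[3.7760 -2.0480 2.1440 -2.0560]
Step 3: x=[2.9584 4.0917 8.0179 9.9008] v=[3.6160 -0.8934 1.3453 -1.6400]
Step 4: x=[3.3896 4.3599 7.9600 9.7515] v=[2.1559 1.3409 -0.2893 -0.7463]
Step 5: x=[3.4337 5.0488 7.6128 9.7956] v=[0.2205 3.4447 -1.7362 0.2205]
Step 6: x=[3.1868 5.8896 7.2046 9.9705] v=[-1.2344 4.2038 -2.0412 0.8743]
Step 7: x=[2.8625 6.5083 7.0285 10.1828] v=[-1.6216 3.0936 -0.8805 1.0616]
Step 8: x=[2.6635 6.6269 7.2739 10.3704] v=[-0.9950 0.5931 1.2268 0.9382]
Max displacement = 2.2485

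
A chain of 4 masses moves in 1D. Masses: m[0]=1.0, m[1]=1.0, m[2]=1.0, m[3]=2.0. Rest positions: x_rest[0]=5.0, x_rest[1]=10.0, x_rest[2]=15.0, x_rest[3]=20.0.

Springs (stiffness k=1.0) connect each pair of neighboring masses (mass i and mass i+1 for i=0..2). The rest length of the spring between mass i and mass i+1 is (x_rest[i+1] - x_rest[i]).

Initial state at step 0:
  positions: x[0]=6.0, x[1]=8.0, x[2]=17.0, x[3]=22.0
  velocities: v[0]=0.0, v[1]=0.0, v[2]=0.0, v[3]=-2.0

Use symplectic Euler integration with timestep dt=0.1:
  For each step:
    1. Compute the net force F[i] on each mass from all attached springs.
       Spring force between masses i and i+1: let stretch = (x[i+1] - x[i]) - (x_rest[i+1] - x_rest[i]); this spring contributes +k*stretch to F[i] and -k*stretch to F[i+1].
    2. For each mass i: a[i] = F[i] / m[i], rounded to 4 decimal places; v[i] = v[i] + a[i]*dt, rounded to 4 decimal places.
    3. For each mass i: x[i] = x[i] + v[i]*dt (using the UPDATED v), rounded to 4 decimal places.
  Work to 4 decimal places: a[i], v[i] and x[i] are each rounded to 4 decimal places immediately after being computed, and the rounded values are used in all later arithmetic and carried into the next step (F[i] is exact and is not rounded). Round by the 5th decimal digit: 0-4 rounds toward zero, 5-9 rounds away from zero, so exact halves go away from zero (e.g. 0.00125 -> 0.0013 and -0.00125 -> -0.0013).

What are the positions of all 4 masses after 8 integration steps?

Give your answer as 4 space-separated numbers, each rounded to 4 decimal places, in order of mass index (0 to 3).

Step 0: x=[6.0000 8.0000 17.0000 22.0000] v=[0.0000 0.0000 0.0000 -2.0000]
Step 1: x=[5.9700 8.0700 16.9600 21.8000] v=[-0.3000 0.7000 -0.4000 -2.0000]
Step 2: x=[5.9110 8.2079 16.8795 21.6008] v=[-0.5900 1.3790 -0.8050 -1.9920]
Step 3: x=[5.8250 8.4096 16.7595 21.4030] v=[-0.8603 2.0165 -1.2000 -1.9781]
Step 4: x=[5.7148 8.6689 16.6024 21.2070] v=[-1.1018 2.5930 -1.5706 -1.9603]
Step 5: x=[5.5842 8.9780 16.4121 21.0130] v=[-1.3064 3.0909 -1.9035 -1.9405]
Step 6: x=[5.4375 9.3275 16.1934 20.8210] v=[-1.4670 3.4949 -2.1868 -1.9205]
Step 7: x=[5.2797 9.7068 15.9523 20.6308] v=[-1.5780 3.7925 -2.4106 -1.9019]
Step 8: x=[5.1162 10.1042 15.6956 20.4422] v=[-1.6353 3.9743 -2.5673 -1.8858]

Answer: 5.1162 10.1042 15.6956 20.4422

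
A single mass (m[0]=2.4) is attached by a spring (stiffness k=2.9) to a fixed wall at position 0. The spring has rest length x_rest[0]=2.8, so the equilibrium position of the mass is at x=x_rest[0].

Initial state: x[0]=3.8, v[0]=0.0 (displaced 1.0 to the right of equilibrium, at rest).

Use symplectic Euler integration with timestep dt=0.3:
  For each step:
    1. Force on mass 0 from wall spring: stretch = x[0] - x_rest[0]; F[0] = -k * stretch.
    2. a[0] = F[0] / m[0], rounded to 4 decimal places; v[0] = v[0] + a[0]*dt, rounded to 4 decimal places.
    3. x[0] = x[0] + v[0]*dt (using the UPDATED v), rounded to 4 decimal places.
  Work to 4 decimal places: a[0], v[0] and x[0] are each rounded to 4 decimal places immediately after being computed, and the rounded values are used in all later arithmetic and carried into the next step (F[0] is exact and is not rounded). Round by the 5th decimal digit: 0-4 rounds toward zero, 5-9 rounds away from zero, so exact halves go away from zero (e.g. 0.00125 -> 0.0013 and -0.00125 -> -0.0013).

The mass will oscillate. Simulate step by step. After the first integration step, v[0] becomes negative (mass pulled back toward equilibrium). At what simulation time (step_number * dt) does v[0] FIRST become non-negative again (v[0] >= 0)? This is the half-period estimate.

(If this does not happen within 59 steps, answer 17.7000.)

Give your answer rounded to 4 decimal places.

Step 0: x=[3.8000] v=[0.0000]
Step 1: x=[3.6913] v=[-0.3625]
Step 2: x=[3.4856] v=[-0.6856]
Step 3: x=[3.2054] v=[-0.9341]
Step 4: x=[2.8811] v=[-1.0811]
Step 5: x=[2.5480] v=[-1.1105]
Step 6: x=[2.2422] v=[-1.0192]
Step 7: x=[1.9971] v=[-0.8170]
Step 8: x=[1.8393] v=[-0.5259]
Step 9: x=[1.7860] v=[-0.1777]
Step 10: x=[1.8430] v=[0.1899]
First v>=0 after going negative at step 10, time=3.0000

Answer: 3.0000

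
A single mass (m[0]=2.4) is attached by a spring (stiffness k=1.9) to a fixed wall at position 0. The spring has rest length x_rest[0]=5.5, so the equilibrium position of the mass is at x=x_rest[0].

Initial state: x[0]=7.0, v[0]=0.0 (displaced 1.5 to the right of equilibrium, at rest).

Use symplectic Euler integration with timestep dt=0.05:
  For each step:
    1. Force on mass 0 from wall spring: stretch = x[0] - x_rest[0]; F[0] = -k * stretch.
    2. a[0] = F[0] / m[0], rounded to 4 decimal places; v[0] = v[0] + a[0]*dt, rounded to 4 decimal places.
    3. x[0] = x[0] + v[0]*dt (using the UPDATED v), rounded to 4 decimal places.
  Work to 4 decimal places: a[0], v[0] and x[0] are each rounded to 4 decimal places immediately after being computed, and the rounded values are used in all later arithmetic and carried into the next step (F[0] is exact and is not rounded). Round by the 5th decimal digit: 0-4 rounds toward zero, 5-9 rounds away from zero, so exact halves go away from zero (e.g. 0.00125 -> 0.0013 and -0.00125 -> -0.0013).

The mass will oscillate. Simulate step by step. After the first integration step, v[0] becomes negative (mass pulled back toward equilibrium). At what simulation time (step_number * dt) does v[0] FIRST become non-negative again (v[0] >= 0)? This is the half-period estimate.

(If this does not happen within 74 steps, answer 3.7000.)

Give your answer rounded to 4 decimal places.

Answer: 3.5500

Derivation:
Step 0: x=[7.0000] v=[0.0000]
Step 1: x=[6.9970] v=[-0.0594]
Step 2: x=[6.9911] v=[-0.1187]
Step 3: x=[6.9822] v=[-0.1777]
Step 4: x=[6.9704] v=[-0.2364]
Step 5: x=[6.9557] v=[-0.2946]
Step 6: x=[6.9381] v=[-0.3522]
Step 7: x=[6.9176] v=[-0.4091]
Step 8: x=[6.8943] v=[-0.4652]
Step 9: x=[6.8683] v=[-0.5204]
Step 10: x=[6.8396] v=[-0.5746]
Step 11: x=[6.8082] v=[-0.6276]
Step 12: x=[6.7742] v=[-0.6794]
Step 13: x=[6.7377] v=[-0.7298]
Step 14: x=[6.6988] v=[-0.7788]
Step 15: x=[6.6575] v=[-0.8263]
Step 16: x=[6.6139] v=[-0.8721]
Step 17: x=[6.5681] v=[-0.9162]
Step 18: x=[6.5202] v=[-0.9585]
Step 19: x=[6.4703] v=[-0.9989]
Step 20: x=[6.4184] v=[-1.0373]
Step 21: x=[6.3647] v=[-1.0737]
Step 22: x=[6.3093] v=[-1.1079]
Step 23: x=[6.2523] v=[-1.1399]
Step 24: x=[6.1938] v=[-1.1697]
Step 25: x=[6.1339] v=[-1.1972]
Step 26: x=[6.0728] v=[-1.2223]
Step 27: x=[6.0106] v=[-1.2450]
Step 28: x=[5.9473] v=[-1.2652]
Step 29: x=[5.8832] v=[-1.2829]
Step 30: x=[5.8183] v=[-1.2981]
Step 31: x=[5.7528] v=[-1.3107]
Step 32: x=[5.6868] v=[-1.3207]
Step 33: x=[5.6204] v=[-1.3281]
Step 34: x=[5.5538] v=[-1.3329]
Step 35: x=[5.4871] v=[-1.3350]
Step 36: x=[5.4204] v=[-1.3345]
Step 37: x=[5.3538] v=[-1.3314]
Step 38: x=[5.2875] v=[-1.3256]
Step 39: x=[5.2216] v=[-1.3172]
Step 40: x=[5.1563] v=[-1.3062]
Step 41: x=[5.0917] v=[-1.2926]
Step 42: x=[5.0279] v=[-1.2764]
Step 43: x=[4.9650] v=[-1.2577]
Step 44: x=[4.9032] v=[-1.2365]
Step 45: x=[4.8426] v=[-1.2129]
Step 46: x=[4.7833] v=[-1.1869]
Step 47: x=[4.7254] v=[-1.1585]
Step 48: x=[4.6690] v=[-1.1278]
Step 49: x=[4.6143] v=[-1.0949]
Step 50: x=[4.5613] v=[-1.0598]
Step 51: x=[4.5102] v=[-1.0226]
Step 52: x=[4.4610] v=[-0.9834]
Step 53: x=[4.4139] v=[-0.9423]
Step 54: x=[4.3689] v=[-0.8993]
Step 55: x=[4.3262] v=[-0.8545]
Step 56: x=[4.2858] v=[-0.8080]
Step 57: x=[4.2478] v=[-0.7599]
Step 58: x=[4.2123] v=[-0.7103]
Step 59: x=[4.1793] v=[-0.6593]
Step 60: x=[4.1490] v=[-0.6070]
Step 61: x=[4.1213] v=[-0.5535]
Step 62: x=[4.0964] v=[-0.4989]
Step 63: x=[4.0742] v=[-0.4433]
Step 64: x=[4.0549] v=[-0.3869]
Step 65: x=[4.0384] v=[-0.3297]
Step 66: x=[4.0248] v=[-0.2718]
Step 67: x=[4.0141] v=[-0.2134]
Step 68: x=[4.0064] v=[-0.1546]
Step 69: x=[4.0016] v=[-0.0955]
Step 70: x=[3.9998] v=[-0.0362]
Step 71: x=[4.0010] v=[0.0232]
First v>=0 after going negative at step 71, time=3.5500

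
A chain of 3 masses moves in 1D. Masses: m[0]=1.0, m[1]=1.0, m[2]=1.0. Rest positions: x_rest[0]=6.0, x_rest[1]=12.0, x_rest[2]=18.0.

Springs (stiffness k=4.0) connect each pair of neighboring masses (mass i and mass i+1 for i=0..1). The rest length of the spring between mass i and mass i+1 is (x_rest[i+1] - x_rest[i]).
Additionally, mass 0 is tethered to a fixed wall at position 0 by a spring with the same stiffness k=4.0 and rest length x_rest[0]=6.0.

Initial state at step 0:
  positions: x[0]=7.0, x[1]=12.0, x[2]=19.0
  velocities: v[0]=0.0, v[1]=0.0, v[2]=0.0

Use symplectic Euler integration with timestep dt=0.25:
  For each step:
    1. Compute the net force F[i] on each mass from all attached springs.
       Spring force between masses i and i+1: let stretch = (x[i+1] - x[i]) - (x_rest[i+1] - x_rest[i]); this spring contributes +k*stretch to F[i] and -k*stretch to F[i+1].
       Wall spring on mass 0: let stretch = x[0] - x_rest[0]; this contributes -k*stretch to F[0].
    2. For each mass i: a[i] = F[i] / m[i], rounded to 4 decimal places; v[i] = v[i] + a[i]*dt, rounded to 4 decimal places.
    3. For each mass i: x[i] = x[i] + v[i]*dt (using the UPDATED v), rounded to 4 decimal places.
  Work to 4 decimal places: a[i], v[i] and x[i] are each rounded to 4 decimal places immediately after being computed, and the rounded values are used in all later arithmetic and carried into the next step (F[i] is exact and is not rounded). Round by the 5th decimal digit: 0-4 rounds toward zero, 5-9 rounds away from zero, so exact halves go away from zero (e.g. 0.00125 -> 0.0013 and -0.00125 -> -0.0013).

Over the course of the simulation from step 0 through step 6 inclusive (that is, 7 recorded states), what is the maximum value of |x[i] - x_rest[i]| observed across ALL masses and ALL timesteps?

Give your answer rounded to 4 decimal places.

Step 0: x=[7.0000 12.0000 19.0000] v=[0.0000 0.0000 0.0000]
Step 1: x=[6.5000 12.5000 18.7500] v=[-2.0000 2.0000 -1.0000]
Step 2: x=[5.8750 13.0625 18.4375] v=[-2.5000 2.2500 -1.2500]
Step 3: x=[5.5781 13.1719 18.2813] v=[-1.1875 0.4375 -0.6250]
Step 4: x=[5.7852 12.6602 18.3477] v=[0.8282 -2.0469 0.2656]
Step 5: x=[6.2647 11.8516 18.4922] v=[1.9180 -3.2344 0.5781]
Step 6: x=[6.5748 11.3064 18.4766] v=[1.2402 -2.1807 -0.0625]
Max displacement = 1.1719

Answer: 1.1719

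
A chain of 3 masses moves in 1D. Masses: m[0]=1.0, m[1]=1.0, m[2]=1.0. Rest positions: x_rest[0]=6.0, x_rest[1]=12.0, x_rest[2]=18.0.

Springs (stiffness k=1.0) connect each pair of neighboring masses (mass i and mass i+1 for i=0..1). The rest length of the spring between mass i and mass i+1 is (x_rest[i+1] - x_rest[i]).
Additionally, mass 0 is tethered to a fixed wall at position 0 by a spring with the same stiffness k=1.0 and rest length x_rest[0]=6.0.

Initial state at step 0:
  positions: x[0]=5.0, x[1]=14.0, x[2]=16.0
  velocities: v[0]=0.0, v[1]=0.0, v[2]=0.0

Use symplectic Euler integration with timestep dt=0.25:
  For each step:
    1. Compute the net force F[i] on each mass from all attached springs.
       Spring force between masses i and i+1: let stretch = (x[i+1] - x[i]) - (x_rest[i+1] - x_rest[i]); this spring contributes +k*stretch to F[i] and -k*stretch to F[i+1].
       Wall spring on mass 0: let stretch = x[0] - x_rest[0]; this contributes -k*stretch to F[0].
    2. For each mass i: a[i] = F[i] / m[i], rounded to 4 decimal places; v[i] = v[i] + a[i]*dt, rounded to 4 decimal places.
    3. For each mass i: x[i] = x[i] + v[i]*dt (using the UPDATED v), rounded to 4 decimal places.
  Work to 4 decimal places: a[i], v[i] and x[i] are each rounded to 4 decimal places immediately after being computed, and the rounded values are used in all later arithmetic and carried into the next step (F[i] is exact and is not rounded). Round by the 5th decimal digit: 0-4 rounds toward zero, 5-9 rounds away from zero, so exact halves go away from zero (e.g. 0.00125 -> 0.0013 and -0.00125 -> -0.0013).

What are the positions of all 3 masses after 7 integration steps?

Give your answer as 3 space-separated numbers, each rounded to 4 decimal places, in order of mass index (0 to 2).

Answer: 6.8799 9.5118 19.0385

Derivation:
Step 0: x=[5.0000 14.0000 16.0000] v=[0.0000 0.0000 0.0000]
Step 1: x=[5.2500 13.5625 16.2500] v=[1.0000 -1.7500 1.0000]
Step 2: x=[5.6914 12.7734 16.7070] v=[1.7656 -3.1563 1.8281]
Step 3: x=[6.2197 11.7876 17.2932] v=[2.1133 -3.9434 2.3447]
Step 4: x=[6.7073 10.7979 17.9103] v=[1.9504 -3.9590 2.4683]
Step 5: x=[7.0314 9.9970 18.4579] v=[1.2962 -3.2036 2.1902]
Step 6: x=[7.1014 9.5396 18.8517] v=[0.2798 -1.8298 1.5750]
Step 7: x=[6.8799 9.5118 19.0385] v=[-0.8860 -0.1113 0.7470]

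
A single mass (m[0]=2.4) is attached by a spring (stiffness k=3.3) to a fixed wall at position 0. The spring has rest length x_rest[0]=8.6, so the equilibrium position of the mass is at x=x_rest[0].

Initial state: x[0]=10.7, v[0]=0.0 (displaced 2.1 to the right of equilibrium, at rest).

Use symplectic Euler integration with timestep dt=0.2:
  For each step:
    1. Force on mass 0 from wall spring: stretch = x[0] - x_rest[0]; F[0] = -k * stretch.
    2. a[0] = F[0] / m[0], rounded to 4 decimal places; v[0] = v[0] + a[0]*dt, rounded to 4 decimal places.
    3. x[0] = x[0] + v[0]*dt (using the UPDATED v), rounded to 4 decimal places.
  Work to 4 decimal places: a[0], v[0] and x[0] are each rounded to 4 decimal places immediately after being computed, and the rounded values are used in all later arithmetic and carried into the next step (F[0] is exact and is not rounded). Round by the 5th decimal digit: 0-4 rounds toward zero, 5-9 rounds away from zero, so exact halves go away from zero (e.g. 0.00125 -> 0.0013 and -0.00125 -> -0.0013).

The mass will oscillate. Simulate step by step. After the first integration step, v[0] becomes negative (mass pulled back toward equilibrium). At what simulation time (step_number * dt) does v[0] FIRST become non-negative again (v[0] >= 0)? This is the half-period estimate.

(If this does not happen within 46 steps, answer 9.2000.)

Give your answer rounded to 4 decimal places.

Step 0: x=[10.7000] v=[0.0000]
Step 1: x=[10.5845] v=[-0.5775]
Step 2: x=[10.3599] v=[-1.1232]
Step 3: x=[10.0385] v=[-1.6072]
Step 4: x=[9.6379] v=[-2.0028]
Step 5: x=[9.1803] v=[-2.2882]
Step 6: x=[8.6907] v=[-2.4478]
Step 7: x=[8.1962] v=[-2.4727]
Step 8: x=[7.7239] v=[-2.3617]
Step 9: x=[7.2997] v=[-2.1208]
Step 10: x=[6.9471] v=[-1.7632]
Step 11: x=[6.6854] v=[-1.3087]
Step 12: x=[6.5290] v=[-0.7822]
Step 13: x=[6.4865] v=[-0.2127]
Step 14: x=[6.5602] v=[0.3685]
First v>=0 after going negative at step 14, time=2.8000

Answer: 2.8000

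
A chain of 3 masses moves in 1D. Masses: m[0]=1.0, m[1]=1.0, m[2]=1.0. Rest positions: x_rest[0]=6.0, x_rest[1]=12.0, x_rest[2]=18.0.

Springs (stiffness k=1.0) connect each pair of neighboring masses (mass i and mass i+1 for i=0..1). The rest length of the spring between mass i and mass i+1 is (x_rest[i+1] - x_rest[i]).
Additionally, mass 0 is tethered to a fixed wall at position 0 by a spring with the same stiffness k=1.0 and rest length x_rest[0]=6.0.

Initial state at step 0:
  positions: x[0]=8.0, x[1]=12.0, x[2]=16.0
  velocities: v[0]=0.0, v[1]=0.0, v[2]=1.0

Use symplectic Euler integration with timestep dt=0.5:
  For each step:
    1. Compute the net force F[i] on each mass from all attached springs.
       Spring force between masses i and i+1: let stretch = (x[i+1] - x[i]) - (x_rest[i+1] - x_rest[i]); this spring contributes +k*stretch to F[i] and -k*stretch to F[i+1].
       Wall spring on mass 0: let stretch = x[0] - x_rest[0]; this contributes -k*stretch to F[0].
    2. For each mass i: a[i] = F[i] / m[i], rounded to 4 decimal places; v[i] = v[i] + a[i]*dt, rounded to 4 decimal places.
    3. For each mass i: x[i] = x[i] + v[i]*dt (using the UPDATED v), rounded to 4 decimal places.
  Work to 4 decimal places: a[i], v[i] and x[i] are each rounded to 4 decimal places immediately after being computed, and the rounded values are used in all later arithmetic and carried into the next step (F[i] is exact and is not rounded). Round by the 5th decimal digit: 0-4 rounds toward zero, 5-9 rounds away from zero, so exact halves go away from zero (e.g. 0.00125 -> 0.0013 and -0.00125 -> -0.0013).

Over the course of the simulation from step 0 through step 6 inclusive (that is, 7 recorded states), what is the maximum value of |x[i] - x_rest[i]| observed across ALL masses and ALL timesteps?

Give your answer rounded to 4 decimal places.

Answer: 2.4571

Derivation:
Step 0: x=[8.0000 12.0000 16.0000] v=[0.0000 0.0000 1.0000]
Step 1: x=[7.0000 12.0000 17.0000] v=[-2.0000 0.0000 2.0000]
Step 2: x=[5.5000 12.0000 18.2500] v=[-3.0000 0.0000 2.5000]
Step 3: x=[4.2500 11.9375 19.4375] v=[-2.5000 -0.1250 2.3750]
Step 4: x=[3.8594 11.8281 20.2500] v=[-0.7813 -0.2188 1.6250]
Step 5: x=[4.4961 11.8320 20.4571] v=[1.2734 0.0078 0.4141]
Step 6: x=[5.8428 12.1582 20.0079] v=[2.6933 0.6524 -0.8985]
Max displacement = 2.4571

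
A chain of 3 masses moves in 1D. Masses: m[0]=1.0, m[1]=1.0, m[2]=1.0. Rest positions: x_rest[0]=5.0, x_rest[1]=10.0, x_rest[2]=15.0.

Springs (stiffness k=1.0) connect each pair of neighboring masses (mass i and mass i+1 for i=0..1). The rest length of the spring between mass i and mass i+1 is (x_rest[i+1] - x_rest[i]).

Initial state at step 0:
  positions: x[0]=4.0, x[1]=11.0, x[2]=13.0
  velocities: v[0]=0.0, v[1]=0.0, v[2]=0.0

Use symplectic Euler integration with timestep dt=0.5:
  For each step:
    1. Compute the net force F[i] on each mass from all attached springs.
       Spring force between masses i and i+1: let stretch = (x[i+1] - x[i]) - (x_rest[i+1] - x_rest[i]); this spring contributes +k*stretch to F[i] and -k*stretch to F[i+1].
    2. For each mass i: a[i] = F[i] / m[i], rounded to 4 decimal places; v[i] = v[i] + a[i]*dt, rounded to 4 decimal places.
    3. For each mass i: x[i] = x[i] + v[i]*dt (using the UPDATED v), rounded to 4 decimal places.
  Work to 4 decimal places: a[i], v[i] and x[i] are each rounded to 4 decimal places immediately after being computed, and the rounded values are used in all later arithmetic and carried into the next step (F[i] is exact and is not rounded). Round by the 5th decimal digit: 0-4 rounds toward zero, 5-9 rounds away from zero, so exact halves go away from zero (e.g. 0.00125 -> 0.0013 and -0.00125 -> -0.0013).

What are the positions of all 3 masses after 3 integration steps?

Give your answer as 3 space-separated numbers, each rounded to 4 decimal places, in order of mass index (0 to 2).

Answer: 5.1563 7.4844 15.3594

Derivation:
Step 0: x=[4.0000 11.0000 13.0000] v=[0.0000 0.0000 0.0000]
Step 1: x=[4.5000 9.7500 13.7500] v=[1.0000 -2.5000 1.5000]
Step 2: x=[5.0625 8.1875 14.7500] v=[1.1250 -3.1250 2.0000]
Step 3: x=[5.1563 7.4844 15.3594] v=[0.1875 -1.4063 1.2188]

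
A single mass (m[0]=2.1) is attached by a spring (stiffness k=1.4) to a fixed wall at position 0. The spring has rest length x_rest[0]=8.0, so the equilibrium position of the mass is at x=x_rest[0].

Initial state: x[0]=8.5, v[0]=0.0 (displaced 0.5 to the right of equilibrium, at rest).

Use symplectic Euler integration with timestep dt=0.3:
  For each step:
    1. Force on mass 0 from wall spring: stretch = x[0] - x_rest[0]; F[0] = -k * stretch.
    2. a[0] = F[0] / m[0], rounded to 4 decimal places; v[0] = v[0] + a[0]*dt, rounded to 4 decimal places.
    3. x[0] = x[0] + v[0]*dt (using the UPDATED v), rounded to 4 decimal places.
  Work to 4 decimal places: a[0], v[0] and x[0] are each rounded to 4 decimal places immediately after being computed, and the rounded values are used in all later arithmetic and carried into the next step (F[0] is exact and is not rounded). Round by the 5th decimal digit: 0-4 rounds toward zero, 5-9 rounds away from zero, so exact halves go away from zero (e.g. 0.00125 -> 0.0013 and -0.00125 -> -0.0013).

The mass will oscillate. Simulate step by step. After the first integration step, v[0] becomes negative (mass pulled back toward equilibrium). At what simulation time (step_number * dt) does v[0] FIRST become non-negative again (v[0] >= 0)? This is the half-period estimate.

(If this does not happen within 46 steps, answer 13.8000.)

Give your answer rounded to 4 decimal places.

Step 0: x=[8.5000] v=[0.0000]
Step 1: x=[8.4700] v=[-0.1000]
Step 2: x=[8.4118] v=[-0.1940]
Step 3: x=[8.3289] v=[-0.2764]
Step 4: x=[8.2262] v=[-0.3422]
Step 5: x=[8.1100] v=[-0.3874]
Step 6: x=[7.9872] v=[-0.4094]
Step 7: x=[7.8651] v=[-0.4069]
Step 8: x=[7.7511] v=[-0.3799]
Step 9: x=[7.6521] v=[-0.3301]
Step 10: x=[7.5740] v=[-0.2605]
Step 11: x=[7.5214] v=[-0.1753]
Step 12: x=[7.4975] v=[-0.0796]
Step 13: x=[7.5038] v=[0.0209]
First v>=0 after going negative at step 13, time=3.9000

Answer: 3.9000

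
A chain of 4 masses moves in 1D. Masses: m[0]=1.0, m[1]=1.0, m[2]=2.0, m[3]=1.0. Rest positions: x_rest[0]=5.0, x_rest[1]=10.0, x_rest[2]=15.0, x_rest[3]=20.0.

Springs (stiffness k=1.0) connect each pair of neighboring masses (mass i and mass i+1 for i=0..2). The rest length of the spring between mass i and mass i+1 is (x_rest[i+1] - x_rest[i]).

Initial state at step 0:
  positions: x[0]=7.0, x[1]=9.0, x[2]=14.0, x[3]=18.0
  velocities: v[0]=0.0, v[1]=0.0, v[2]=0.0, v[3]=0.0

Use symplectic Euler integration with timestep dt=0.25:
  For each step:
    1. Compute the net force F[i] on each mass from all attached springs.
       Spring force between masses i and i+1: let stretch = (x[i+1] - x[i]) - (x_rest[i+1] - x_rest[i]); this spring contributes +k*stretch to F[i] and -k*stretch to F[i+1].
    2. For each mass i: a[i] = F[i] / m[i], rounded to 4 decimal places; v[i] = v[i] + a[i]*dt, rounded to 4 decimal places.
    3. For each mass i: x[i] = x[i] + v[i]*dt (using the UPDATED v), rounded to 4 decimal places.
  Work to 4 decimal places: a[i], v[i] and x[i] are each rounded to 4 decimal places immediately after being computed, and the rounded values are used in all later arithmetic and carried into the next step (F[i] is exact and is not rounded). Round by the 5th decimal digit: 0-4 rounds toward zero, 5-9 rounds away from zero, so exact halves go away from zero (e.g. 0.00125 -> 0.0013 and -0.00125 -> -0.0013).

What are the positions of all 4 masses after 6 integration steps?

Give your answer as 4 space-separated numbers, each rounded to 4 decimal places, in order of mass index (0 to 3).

Step 0: x=[7.0000 9.0000 14.0000 18.0000] v=[0.0000 0.0000 0.0000 0.0000]
Step 1: x=[6.8125 9.1875 13.9688 18.0625] v=[-0.7500 0.7500 -0.1250 0.2500]
Step 2: x=[6.4609 9.5254 13.9161 18.1817] v=[-1.4063 1.3516 -0.2110 0.4766]
Step 3: x=[5.9884 9.9462 13.8594 18.3468] v=[-1.8902 1.6832 -0.2267 0.6602]
Step 4: x=[5.4507 10.3642 13.8207 18.5439] v=[-2.1508 1.6721 -0.1549 0.7884]
Step 5: x=[4.9076 10.6912 13.8216 18.7583] v=[-2.1724 1.3079 0.0035 0.8576]
Step 6: x=[4.4135 10.8524 13.8789 18.9767] v=[-1.9765 0.6446 0.2293 0.8734]

Answer: 4.4135 10.8524 13.8789 18.9767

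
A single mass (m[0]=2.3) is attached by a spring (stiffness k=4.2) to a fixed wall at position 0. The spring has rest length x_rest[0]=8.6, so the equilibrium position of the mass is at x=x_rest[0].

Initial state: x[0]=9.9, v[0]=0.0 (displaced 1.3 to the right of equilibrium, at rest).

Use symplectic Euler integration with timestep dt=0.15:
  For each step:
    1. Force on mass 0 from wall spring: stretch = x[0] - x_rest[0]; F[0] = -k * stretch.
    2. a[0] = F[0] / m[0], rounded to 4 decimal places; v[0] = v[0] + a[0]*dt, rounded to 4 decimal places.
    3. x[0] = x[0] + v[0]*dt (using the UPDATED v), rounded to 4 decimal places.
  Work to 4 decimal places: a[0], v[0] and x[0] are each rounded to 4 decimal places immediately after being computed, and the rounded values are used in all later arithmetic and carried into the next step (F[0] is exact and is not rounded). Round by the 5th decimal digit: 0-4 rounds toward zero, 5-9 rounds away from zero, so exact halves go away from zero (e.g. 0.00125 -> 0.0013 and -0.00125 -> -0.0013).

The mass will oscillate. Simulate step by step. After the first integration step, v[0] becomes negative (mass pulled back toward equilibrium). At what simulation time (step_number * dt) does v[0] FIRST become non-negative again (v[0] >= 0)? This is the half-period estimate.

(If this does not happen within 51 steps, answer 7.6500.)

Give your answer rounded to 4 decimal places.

Step 0: x=[9.9000] v=[0.0000]
Step 1: x=[9.8466] v=[-0.3561]
Step 2: x=[9.7420] v=[-0.6976]
Step 3: x=[9.5904] v=[-1.0104]
Step 4: x=[9.3981] v=[-1.2817]
Step 5: x=[9.1731] v=[-1.5003]
Step 6: x=[8.9245] v=[-1.6573]
Step 7: x=[8.6626] v=[-1.7462]
Step 8: x=[8.3981] v=[-1.7633]
Step 9: x=[8.1419] v=[-1.7080]
Step 10: x=[7.9045] v=[-1.5825]
Step 11: x=[7.6957] v=[-1.3920]
Step 12: x=[7.5241] v=[-1.1443]
Step 13: x=[7.3967] v=[-0.8496]
Step 14: x=[7.3187] v=[-0.5200]
Step 15: x=[7.2934] v=[-0.1690]
Step 16: x=[7.3217] v=[0.1889]
First v>=0 after going negative at step 16, time=2.4000

Answer: 2.4000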